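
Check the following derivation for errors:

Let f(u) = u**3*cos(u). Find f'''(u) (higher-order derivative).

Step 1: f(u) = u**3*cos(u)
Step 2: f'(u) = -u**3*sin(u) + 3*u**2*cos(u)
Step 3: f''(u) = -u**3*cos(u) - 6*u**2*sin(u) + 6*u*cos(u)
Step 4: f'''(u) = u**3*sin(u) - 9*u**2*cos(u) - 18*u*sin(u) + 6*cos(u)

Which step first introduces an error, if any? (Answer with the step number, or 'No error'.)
No error

All steps in this derivation are correct.
The final answer f'''(u) = u**3*sin(u) - 9*u**2*cos(u) - 18*u*sin(u) + 6*cos(u) is valid.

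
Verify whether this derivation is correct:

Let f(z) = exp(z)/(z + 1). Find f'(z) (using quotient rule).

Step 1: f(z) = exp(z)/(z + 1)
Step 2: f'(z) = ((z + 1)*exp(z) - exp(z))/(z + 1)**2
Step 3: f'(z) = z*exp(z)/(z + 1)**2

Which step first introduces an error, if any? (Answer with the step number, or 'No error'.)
No error

All steps in this derivation are correct.
The final answer f'(z) = z*exp(z)/(z + 1)**2 is valid.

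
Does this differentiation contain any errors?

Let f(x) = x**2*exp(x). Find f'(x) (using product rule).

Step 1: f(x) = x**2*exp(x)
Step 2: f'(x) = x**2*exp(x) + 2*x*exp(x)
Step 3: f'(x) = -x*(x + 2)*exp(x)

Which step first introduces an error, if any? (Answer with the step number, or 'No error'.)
Step 3

Step 3 is incorrect due to a sign flip.
The step shows: -x*(x + 2)*exp(x)
The correct value should be: x*(x + 2)*exp(x)

Explanation: The sign of the whole expression was flipped: the term x*(x + 2)*exp(x) was incorrectly written as -x*(x + 2)*exp(x)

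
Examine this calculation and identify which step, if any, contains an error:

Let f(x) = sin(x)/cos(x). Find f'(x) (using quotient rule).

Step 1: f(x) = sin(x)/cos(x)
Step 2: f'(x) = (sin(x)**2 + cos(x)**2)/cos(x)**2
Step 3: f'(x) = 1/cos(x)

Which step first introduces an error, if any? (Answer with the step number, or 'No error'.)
Step 3

Step 3 is incorrect due to a wrong exponent.
The step shows: 1/cos(x)
The correct value should be: cos(x)**(-2)

Explanation: The exponent -2 on cos(x) was incorrectly written as -1: the term cos(x)**(-2) was incorrectly written as 1/cos(x)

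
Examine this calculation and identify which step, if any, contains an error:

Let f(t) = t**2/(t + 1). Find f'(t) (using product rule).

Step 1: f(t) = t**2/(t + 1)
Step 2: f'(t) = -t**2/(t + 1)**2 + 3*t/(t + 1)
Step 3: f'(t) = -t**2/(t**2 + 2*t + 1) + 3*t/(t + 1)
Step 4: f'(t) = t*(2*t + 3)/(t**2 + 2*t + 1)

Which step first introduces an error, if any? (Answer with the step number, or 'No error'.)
Step 2

Step 2 is incorrect due to a wrong coefficient.
The step shows: -t**2/(t + 1)**2 + 3*t/(t + 1)
The correct value should be: -t**2/(t + 1)**2 + 2*t/(t + 1)

Explanation: The coefficient 2 was incorrectly written as 3: the term 2*t/(t + 1) was incorrectly written as 3*t/(t + 1)
The later steps are derived from this incorrect expression, so the error originates in Step 2.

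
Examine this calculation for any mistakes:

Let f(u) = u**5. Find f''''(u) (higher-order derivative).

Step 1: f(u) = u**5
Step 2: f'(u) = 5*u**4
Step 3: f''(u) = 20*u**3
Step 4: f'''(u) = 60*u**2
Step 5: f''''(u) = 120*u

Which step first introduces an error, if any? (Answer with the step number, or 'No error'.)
No error

All steps in this derivation are correct.
The final answer f''''(u) = 120*u is valid.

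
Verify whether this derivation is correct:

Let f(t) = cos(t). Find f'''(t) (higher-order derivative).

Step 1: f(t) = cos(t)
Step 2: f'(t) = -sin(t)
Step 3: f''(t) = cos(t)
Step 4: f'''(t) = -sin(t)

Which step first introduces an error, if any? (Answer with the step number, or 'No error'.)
Step 3

Step 3 is incorrect due to a sign flip.
The step shows: cos(t)
The correct value should be: -cos(t)

Explanation: The sign of the whole expression was flipped: the term -cos(t) was incorrectly written as cos(t)
The later steps are derived from this incorrect expression, so the error originates in Step 3.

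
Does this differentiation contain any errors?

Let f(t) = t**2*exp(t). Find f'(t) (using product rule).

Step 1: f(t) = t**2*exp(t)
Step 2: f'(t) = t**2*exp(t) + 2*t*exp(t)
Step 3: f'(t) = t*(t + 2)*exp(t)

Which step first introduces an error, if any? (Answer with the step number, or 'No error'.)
No error

All steps in this derivation are correct.
The final answer f'(t) = t*(t + 2)*exp(t) is valid.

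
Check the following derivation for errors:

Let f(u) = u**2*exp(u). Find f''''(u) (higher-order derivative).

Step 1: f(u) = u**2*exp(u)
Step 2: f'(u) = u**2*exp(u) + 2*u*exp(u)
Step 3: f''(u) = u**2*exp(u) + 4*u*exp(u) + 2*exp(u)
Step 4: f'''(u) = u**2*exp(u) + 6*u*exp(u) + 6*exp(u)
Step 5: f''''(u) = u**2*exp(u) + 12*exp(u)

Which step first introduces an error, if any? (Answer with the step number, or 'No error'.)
Step 5

Step 5 is incorrect due to a dropped term.
The step shows: u**2*exp(u) + 12*exp(u)
The correct value should be: u**2*exp(u) + 8*u*exp(u) + 12*exp(u)

Explanation: A term was dropped: the term 8*u*exp(u) was incorrectly omitted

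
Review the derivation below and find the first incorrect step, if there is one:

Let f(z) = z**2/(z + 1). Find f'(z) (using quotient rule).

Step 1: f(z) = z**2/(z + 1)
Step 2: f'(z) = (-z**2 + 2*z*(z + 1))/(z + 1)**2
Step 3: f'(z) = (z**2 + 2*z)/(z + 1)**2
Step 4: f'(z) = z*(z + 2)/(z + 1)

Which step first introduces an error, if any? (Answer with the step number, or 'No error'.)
Step 4

Step 4 is incorrect due to a wrong exponent.
The step shows: z*(z + 2)/(z + 1)
The correct value should be: z*(z + 2)/(z + 1)**2

Explanation: The exponent -2 on z + 1 was incorrectly written as -1: the term z*(z + 2)/(z + 1)**2 was incorrectly written as z*(z + 2)/(z + 1)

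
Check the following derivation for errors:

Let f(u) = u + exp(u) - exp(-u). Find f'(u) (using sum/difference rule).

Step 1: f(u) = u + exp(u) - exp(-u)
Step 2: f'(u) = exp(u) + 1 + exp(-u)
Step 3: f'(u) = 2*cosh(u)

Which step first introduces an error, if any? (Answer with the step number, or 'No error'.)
Step 3

Step 3 is incorrect due to a dropped term.
The step shows: 2*cosh(u)
The correct value should be: 2*cosh(u) + 1

Explanation: A term was dropped: the term 1 was incorrectly omitted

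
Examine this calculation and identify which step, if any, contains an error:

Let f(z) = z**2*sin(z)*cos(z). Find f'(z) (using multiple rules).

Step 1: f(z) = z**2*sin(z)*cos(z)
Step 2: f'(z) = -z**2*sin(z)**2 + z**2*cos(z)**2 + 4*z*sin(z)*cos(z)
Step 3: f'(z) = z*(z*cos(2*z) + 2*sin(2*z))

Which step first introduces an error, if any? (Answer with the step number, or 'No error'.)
Step 2

Step 2 is incorrect due to a wrong coefficient.
The step shows: -z**2*sin(z)**2 + z**2*cos(z)**2 + 4*z*sin(z)*cos(z)
The correct value should be: -z**2*sin(z)**2 + z**2*cos(z)**2 + 2*z*sin(z)*cos(z)

Explanation: The coefficient 2 was incorrectly written as 4: the term 2*z*sin(z)*cos(z) was incorrectly written as 4*z*sin(z)*cos(z)
The later steps are derived from this incorrect expression, so the error originates in Step 2.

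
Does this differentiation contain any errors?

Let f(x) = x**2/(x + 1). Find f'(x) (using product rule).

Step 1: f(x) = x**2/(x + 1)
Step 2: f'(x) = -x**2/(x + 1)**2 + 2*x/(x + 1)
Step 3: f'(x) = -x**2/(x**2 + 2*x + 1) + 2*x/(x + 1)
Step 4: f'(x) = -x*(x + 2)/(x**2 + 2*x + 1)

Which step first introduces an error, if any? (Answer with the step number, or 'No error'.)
Step 4

Step 4 is incorrect due to a sign flip.
The step shows: -x*(x + 2)/(x**2 + 2*x + 1)
The correct value should be: x*(x + 2)/(x**2 + 2*x + 1)

Explanation: The sign of the whole expression was flipped: the term x*(x + 2)/(x**2 + 2*x + 1) was incorrectly written as -x*(x + 2)/(x**2 + 2*x + 1)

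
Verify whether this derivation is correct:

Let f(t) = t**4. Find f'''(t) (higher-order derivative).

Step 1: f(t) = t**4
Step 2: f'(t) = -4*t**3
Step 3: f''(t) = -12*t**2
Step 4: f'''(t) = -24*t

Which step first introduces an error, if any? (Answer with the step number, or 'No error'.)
Step 2

Step 2 is incorrect due to a sign flip.
The step shows: -4*t**3
The correct value should be: 4*t**3

Explanation: The sign of the whole expression was flipped: the term 4*t**3 was incorrectly written as -4*t**3
The later steps are derived from this incorrect expression, so the error originates in Step 2.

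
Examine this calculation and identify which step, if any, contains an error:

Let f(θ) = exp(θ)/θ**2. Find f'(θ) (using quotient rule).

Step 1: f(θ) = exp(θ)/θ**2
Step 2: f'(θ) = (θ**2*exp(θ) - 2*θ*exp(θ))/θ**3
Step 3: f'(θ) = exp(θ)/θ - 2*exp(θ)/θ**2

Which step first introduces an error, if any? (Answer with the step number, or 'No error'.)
Step 2

Step 2 is incorrect due to a wrong exponent.
The step shows: (θ**2*exp(θ) - 2*θ*exp(θ))/θ**3
The correct value should be: (θ**2*exp(θ) - 2*θ*exp(θ))/θ**4

Explanation: The exponent -4 on θ was incorrectly written as -3: the term (θ**2*exp(θ) - 2*θ*exp(θ))/θ**4 was incorrectly written as (θ**2*exp(θ) - 2*θ*exp(θ))/θ**3
The later steps are derived from this incorrect expression, so the error originates in Step 2.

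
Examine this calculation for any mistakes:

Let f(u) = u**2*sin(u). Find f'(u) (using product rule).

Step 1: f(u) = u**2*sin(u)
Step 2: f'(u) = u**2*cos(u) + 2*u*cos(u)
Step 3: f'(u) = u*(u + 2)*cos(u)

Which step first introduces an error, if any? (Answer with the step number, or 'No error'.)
Step 2

Step 2 is incorrect due to a wrong trig function.
The step shows: u**2*cos(u) + 2*u*cos(u)
The correct value should be: u**2*cos(u) + 2*u*sin(u)

Explanation: sin(u) was incorrectly written as cos(u): the term 2*u*sin(u) was incorrectly written as 2*u*cos(u)
The later steps are derived from this incorrect expression, so the error originates in Step 2.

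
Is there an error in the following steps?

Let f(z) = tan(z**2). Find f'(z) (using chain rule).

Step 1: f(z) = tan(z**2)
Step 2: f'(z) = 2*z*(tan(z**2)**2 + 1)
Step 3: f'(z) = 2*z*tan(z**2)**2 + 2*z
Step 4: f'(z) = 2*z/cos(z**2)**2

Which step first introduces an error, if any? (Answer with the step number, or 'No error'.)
No error

All steps in this derivation are correct.
The final answer f'(z) = 2*z/cos(z**2)**2 is valid.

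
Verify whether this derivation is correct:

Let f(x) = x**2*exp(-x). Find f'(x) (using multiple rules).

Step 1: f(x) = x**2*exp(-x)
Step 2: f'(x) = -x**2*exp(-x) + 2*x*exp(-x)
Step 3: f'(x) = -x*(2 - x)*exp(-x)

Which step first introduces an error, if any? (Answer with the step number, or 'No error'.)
Step 3

Step 3 is incorrect due to a sign flip.
The step shows: -x*(2 - x)*exp(-x)
The correct value should be: x*(2 - x)*exp(-x)

Explanation: The sign of the whole expression was flipped: the term x*(2 - x)*exp(-x) was incorrectly written as -x*(2 - x)*exp(-x)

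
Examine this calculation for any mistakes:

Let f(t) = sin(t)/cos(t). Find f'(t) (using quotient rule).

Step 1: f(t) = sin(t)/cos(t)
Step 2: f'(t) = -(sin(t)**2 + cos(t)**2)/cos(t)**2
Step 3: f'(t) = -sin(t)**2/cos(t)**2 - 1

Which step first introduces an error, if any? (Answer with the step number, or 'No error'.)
Step 2

Step 2 is incorrect due to a sign flip.
The step shows: -(sin(t)**2 + cos(t)**2)/cos(t)**2
The correct value should be: (sin(t)**2 + cos(t)**2)/cos(t)**2

Explanation: The sign of the whole expression was flipped: the term (sin(t)**2 + cos(t)**2)/cos(t)**2 was incorrectly written as -(sin(t)**2 + cos(t)**2)/cos(t)**2
The later steps are derived from this incorrect expression, so the error originates in Step 2.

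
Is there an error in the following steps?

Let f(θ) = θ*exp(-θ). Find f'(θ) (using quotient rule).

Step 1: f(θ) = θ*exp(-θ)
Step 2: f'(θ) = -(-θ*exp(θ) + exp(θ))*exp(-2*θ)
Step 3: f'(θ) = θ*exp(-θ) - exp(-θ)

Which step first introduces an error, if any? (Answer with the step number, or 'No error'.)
Step 2

Step 2 is incorrect due to a sign flip.
The step shows: -(-θ*exp(θ) + exp(θ))*exp(-2*θ)
The correct value should be: (-θ*exp(θ) + exp(θ))*exp(-2*θ)

Explanation: The sign of the whole expression was flipped: the term (-θ*exp(θ) + exp(θ))*exp(-2*θ) was incorrectly written as -(-θ*exp(θ) + exp(θ))*exp(-2*θ)
The later steps are derived from this incorrect expression, so the error originates in Step 2.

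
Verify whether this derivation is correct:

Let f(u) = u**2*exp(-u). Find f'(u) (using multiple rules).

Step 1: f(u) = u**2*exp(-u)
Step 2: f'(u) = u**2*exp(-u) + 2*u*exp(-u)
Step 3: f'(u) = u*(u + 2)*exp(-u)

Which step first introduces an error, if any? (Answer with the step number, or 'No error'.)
Step 2

Step 2 is incorrect due to a sign flip.
The step shows: u**2*exp(-u) + 2*u*exp(-u)
The correct value should be: -u**2*exp(-u) + 2*u*exp(-u)

Explanation: The sign of one term was flipped: the term -u**2*exp(-u) was incorrectly written as u**2*exp(-u)
The later steps are derived from this incorrect expression, so the error originates in Step 2.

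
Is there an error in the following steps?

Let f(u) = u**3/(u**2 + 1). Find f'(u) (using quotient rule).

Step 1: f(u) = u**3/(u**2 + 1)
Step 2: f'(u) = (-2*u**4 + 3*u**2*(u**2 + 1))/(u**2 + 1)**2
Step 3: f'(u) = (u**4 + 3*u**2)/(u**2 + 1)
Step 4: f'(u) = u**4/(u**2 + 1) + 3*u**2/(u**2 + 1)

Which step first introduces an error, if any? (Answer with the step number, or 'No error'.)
Step 3

Step 3 is incorrect due to a wrong exponent.
The step shows: (u**4 + 3*u**2)/(u**2 + 1)
The correct value should be: (u**4 + 3*u**2)/(u**2 + 1)**2

Explanation: The exponent -2 on u**2 + 1 was incorrectly written as -1: the term (u**4 + 3*u**2)/(u**2 + 1)**2 was incorrectly written as (u**4 + 3*u**2)/(u**2 + 1)
The later steps are derived from this incorrect expression, so the error originates in Step 3.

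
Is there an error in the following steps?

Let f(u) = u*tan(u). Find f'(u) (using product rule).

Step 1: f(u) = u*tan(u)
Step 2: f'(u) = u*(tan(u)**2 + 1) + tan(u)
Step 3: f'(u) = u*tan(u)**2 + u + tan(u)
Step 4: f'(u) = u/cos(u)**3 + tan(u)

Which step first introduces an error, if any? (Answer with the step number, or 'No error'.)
Step 4

Step 4 is incorrect due to a wrong exponent.
The step shows: u/cos(u)**3 + tan(u)
The correct value should be: u/cos(u)**2 + tan(u)

Explanation: The exponent -2 on cos(u) was incorrectly written as -3: the term u/cos(u)**2 was incorrectly written as u/cos(u)**3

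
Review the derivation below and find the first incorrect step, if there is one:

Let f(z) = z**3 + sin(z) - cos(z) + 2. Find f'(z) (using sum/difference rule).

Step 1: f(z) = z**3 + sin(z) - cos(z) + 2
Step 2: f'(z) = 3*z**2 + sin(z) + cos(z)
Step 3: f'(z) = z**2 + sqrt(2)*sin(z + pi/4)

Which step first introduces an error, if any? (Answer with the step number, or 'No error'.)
Step 3

Step 3 is incorrect due to a wrong coefficient.
The step shows: z**2 + sqrt(2)*sin(z + pi/4)
The correct value should be: 3*z**2 + sqrt(2)*sin(z + pi/4)

Explanation: The coefficient 3 was incorrectly written as 1: the term 3*z**2 was incorrectly written as z**2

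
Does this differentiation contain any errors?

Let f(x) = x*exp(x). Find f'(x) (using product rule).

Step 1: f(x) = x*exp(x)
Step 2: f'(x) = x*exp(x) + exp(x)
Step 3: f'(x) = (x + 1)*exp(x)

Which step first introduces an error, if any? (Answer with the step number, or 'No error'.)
No error

All steps in this derivation are correct.
The final answer f'(x) = (x + 1)*exp(x) is valid.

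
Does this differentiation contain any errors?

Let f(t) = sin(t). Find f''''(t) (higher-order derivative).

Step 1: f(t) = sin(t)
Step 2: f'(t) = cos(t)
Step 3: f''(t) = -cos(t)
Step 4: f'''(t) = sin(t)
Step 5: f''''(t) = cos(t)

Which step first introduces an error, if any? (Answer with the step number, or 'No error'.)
Step 3

Step 3 is incorrect due to a wrong trig function.
The step shows: -cos(t)
The correct value should be: -sin(t)

Explanation: sin(t) was incorrectly written as cos(t): the term -sin(t) was incorrectly written as -cos(t)
The later steps are derived from this incorrect expression, so the error originates in Step 3.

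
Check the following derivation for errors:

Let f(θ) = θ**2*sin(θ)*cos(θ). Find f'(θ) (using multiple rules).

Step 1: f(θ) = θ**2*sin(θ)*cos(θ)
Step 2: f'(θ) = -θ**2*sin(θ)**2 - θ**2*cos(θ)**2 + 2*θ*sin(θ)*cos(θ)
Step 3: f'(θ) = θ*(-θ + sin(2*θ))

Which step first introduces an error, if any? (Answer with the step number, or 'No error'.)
Step 2

Step 2 is incorrect due to a sign flip.
The step shows: -θ**2*sin(θ)**2 - θ**2*cos(θ)**2 + 2*θ*sin(θ)*cos(θ)
The correct value should be: -θ**2*sin(θ)**2 + θ**2*cos(θ)**2 + 2*θ*sin(θ)*cos(θ)

Explanation: The sign of one term was flipped: the term θ**2*cos(θ)**2 was incorrectly written as -θ**2*cos(θ)**2
The later steps are derived from this incorrect expression, so the error originates in Step 2.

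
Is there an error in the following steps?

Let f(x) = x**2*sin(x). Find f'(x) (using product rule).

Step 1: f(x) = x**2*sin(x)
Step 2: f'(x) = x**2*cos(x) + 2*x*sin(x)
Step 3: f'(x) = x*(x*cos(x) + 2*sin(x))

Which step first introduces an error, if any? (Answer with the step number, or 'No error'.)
No error

All steps in this derivation are correct.
The final answer f'(x) = x*(x*cos(x) + 2*sin(x)) is valid.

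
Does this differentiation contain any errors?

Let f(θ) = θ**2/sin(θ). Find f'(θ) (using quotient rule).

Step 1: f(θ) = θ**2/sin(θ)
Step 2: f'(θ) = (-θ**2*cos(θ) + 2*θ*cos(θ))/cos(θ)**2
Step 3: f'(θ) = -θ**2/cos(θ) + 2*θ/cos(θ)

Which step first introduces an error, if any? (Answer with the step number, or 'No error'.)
Step 2

Step 2 is incorrect due to a wrong trig function.
The step shows: (-θ**2*cos(θ) + 2*θ*cos(θ))/cos(θ)**2
The correct value should be: (-θ**2*cos(θ) + 2*θ*sin(θ))/sin(θ)**2

Explanation: sin(θ) was incorrectly written as cos(θ): the term (-θ**2*cos(θ) + 2*θ*sin(θ))/sin(θ)**2 was incorrectly written as (-θ**2*cos(θ) + 2*θ*cos(θ))/cos(θ)**2
The later steps are derived from this incorrect expression, so the error originates in Step 2.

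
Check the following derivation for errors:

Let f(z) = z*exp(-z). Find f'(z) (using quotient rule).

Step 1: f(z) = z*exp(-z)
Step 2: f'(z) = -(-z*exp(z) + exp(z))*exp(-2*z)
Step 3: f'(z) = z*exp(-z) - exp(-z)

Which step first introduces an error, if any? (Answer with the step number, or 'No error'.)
Step 2

Step 2 is incorrect due to a sign flip.
The step shows: -(-z*exp(z) + exp(z))*exp(-2*z)
The correct value should be: (-z*exp(z) + exp(z))*exp(-2*z)

Explanation: The sign of the whole expression was flipped: the term (-z*exp(z) + exp(z))*exp(-2*z) was incorrectly written as -(-z*exp(z) + exp(z))*exp(-2*z)
The later steps are derived from this incorrect expression, so the error originates in Step 2.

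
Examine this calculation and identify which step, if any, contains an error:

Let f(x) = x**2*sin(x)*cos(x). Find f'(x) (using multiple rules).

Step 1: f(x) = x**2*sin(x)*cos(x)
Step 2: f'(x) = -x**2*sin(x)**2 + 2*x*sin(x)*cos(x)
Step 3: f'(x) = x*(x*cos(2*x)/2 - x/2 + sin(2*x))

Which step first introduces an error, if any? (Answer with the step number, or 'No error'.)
Step 2

Step 2 is incorrect due to a dropped term.
The step shows: -x**2*sin(x)**2 + 2*x*sin(x)*cos(x)
The correct value should be: -x**2*sin(x)**2 + x**2*cos(x)**2 + 2*x*sin(x)*cos(x)

Explanation: A term was dropped: the term x**2*cos(x)**2 was incorrectly omitted
The later steps are derived from this incorrect expression, so the error originates in Step 2.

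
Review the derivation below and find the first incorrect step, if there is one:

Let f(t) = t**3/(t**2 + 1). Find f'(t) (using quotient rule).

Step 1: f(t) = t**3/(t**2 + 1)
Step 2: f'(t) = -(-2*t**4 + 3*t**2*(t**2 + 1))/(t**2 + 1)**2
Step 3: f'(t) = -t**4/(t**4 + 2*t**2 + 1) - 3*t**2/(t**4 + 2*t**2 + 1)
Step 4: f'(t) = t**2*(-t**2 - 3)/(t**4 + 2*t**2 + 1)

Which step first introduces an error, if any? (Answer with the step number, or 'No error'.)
Step 2

Step 2 is incorrect due to a sign flip.
The step shows: -(-2*t**4 + 3*t**2*(t**2 + 1))/(t**2 + 1)**2
The correct value should be: (-2*t**4 + 3*t**2*(t**2 + 1))/(t**2 + 1)**2

Explanation: The sign of the whole expression was flipped: the term (-2*t**4 + 3*t**2*(t**2 + 1))/(t**2 + 1)**2 was incorrectly written as -(-2*t**4 + 3*t**2*(t**2 + 1))/(t**2 + 1)**2
The later steps are derived from this incorrect expression, so the error originates in Step 2.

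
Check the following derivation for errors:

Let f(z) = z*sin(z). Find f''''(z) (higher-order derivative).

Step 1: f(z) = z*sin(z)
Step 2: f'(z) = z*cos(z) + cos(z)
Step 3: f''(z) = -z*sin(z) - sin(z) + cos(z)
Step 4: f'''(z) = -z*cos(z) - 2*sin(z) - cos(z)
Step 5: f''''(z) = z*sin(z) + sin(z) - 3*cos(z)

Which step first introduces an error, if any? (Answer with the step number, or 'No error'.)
Step 2

Step 2 is incorrect due to a wrong trig function.
The step shows: z*cos(z) + cos(z)
The correct value should be: z*cos(z) + sin(z)

Explanation: sin(z) was incorrectly written as cos(z): the term sin(z) was incorrectly written as cos(z)
The later steps are derived from this incorrect expression, so the error originates in Step 2.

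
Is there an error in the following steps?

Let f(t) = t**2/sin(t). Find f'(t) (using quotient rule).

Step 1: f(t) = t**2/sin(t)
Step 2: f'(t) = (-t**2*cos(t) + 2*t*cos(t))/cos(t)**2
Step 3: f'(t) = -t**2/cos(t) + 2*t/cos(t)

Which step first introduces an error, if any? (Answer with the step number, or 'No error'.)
Step 2

Step 2 is incorrect due to a wrong trig function.
The step shows: (-t**2*cos(t) + 2*t*cos(t))/cos(t)**2
The correct value should be: (-t**2*cos(t) + 2*t*sin(t))/sin(t)**2

Explanation: sin(t) was incorrectly written as cos(t): the term (-t**2*cos(t) + 2*t*sin(t))/sin(t)**2 was incorrectly written as (-t**2*cos(t) + 2*t*cos(t))/cos(t)**2
The later steps are derived from this incorrect expression, so the error originates in Step 2.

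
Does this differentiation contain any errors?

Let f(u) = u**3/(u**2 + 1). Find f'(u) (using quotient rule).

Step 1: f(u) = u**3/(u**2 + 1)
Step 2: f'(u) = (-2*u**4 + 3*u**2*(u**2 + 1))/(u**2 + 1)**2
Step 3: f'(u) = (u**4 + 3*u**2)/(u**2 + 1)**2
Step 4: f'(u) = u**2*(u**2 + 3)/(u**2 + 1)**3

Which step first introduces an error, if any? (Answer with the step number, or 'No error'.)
Step 4

Step 4 is incorrect due to a wrong exponent.
The step shows: u**2*(u**2 + 3)/(u**2 + 1)**3
The correct value should be: u**2*(u**2 + 3)/(u**2 + 1)**2

Explanation: The exponent -2 on u**2 + 1 was incorrectly written as -3: the term u**2*(u**2 + 3)/(u**2 + 1)**2 was incorrectly written as u**2*(u**2 + 3)/(u**2 + 1)**3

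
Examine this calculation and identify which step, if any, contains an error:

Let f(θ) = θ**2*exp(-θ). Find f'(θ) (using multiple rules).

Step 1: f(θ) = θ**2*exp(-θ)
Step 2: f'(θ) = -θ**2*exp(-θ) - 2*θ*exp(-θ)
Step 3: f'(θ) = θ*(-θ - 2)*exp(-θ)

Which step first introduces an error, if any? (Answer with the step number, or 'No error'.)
Step 2

Step 2 is incorrect due to a sign flip.
The step shows: -θ**2*exp(-θ) - 2*θ*exp(-θ)
The correct value should be: -θ**2*exp(-θ) + 2*θ*exp(-θ)

Explanation: The sign of one term was flipped: the term 2*θ*exp(-θ) was incorrectly written as -2*θ*exp(-θ)
The later steps are derived from this incorrect expression, so the error originates in Step 2.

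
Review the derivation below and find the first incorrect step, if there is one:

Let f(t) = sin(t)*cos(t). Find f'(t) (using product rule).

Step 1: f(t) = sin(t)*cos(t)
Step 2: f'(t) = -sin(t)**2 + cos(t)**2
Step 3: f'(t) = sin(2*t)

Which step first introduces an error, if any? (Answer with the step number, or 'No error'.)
Step 3

Step 3 is incorrect due to a wrong trig function.
The step shows: sin(2*t)
The correct value should be: cos(2*t)

Explanation: cos(2*t) was incorrectly written as sin(2*t): the term cos(2*t) was incorrectly written as sin(2*t)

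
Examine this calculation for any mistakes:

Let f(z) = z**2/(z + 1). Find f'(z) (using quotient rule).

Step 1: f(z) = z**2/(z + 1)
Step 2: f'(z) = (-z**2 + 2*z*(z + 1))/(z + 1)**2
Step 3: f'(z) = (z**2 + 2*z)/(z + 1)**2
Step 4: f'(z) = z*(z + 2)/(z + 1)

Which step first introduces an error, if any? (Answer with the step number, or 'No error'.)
Step 4

Step 4 is incorrect due to a wrong exponent.
The step shows: z*(z + 2)/(z + 1)
The correct value should be: z*(z + 2)/(z + 1)**2

Explanation: The exponent -2 on z + 1 was incorrectly written as -1: the term z*(z + 2)/(z + 1)**2 was incorrectly written as z*(z + 2)/(z + 1)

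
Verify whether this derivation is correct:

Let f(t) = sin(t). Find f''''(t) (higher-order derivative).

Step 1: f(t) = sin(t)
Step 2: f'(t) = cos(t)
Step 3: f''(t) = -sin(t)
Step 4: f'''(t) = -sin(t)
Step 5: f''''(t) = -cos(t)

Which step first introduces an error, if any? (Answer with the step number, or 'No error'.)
Step 4

Step 4 is incorrect due to a wrong trig function.
The step shows: -sin(t)
The correct value should be: -cos(t)

Explanation: cos(t) was incorrectly written as sin(t): the term -cos(t) was incorrectly written as -sin(t)
The later steps are derived from this incorrect expression, so the error originates in Step 4.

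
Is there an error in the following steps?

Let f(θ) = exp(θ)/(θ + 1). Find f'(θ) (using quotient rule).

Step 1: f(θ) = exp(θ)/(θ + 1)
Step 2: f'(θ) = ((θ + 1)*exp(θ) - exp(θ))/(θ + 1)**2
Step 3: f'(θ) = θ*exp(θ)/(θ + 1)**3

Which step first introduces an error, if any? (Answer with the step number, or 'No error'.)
Step 3

Step 3 is incorrect due to a wrong exponent.
The step shows: θ*exp(θ)/(θ + 1)**3
The correct value should be: θ*exp(θ)/(θ + 1)**2

Explanation: The exponent -2 on θ + 1 was incorrectly written as -3: the term θ*exp(θ)/(θ + 1)**2 was incorrectly written as θ*exp(θ)/(θ + 1)**3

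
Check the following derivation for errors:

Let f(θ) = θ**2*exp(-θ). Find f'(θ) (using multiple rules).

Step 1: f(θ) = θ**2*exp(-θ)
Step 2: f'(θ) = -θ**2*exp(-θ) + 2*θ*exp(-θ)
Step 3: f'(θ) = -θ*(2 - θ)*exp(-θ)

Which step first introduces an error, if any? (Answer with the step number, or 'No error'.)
Step 3

Step 3 is incorrect due to a sign flip.
The step shows: -θ*(2 - θ)*exp(-θ)
The correct value should be: θ*(2 - θ)*exp(-θ)

Explanation: The sign of the whole expression was flipped: the term θ*(2 - θ)*exp(-θ) was incorrectly written as -θ*(2 - θ)*exp(-θ)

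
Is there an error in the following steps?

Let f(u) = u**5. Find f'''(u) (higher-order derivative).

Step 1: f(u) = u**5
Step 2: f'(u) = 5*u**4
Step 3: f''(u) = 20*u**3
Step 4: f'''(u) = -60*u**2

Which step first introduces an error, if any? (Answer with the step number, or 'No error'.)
Step 4

Step 4 is incorrect due to a sign flip.
The step shows: -60*u**2
The correct value should be: 60*u**2

Explanation: The sign of the whole expression was flipped: the term 60*u**2 was incorrectly written as -60*u**2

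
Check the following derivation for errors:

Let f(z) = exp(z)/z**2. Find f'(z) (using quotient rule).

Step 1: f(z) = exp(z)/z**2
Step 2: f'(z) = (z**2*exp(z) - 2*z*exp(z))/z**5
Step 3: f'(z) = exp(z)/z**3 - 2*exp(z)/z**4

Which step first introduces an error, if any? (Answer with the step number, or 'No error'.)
Step 2

Step 2 is incorrect due to a wrong exponent.
The step shows: (z**2*exp(z) - 2*z*exp(z))/z**5
The correct value should be: (z**2*exp(z) - 2*z*exp(z))/z**4

Explanation: The exponent -4 on z was incorrectly written as -5: the term (z**2*exp(z) - 2*z*exp(z))/z**4 was incorrectly written as (z**2*exp(z) - 2*z*exp(z))/z**5
The later steps are derived from this incorrect expression, so the error originates in Step 2.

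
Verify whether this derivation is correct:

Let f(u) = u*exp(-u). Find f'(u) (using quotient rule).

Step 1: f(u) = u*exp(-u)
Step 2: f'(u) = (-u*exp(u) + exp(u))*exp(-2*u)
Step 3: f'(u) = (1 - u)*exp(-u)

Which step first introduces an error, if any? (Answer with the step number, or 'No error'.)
No error

All steps in this derivation are correct.
The final answer f'(u) = (1 - u)*exp(-u) is valid.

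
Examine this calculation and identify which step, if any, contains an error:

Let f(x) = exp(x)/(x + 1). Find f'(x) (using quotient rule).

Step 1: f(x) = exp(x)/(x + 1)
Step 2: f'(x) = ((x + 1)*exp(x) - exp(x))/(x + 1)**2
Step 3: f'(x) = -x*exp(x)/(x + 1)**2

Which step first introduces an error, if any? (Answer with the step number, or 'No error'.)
Step 3

Step 3 is incorrect due to a sign flip.
The step shows: -x*exp(x)/(x + 1)**2
The correct value should be: x*exp(x)/(x + 1)**2

Explanation: The sign of the whole expression was flipped: the term x*exp(x)/(x + 1)**2 was incorrectly written as -x*exp(x)/(x + 1)**2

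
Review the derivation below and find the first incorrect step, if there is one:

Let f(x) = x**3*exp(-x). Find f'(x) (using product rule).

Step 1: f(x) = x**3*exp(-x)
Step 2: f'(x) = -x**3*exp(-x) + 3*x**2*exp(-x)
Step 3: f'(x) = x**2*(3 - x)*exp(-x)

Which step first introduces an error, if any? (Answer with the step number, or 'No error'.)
No error

All steps in this derivation are correct.
The final answer f'(x) = x**2*(3 - x)*exp(-x) is valid.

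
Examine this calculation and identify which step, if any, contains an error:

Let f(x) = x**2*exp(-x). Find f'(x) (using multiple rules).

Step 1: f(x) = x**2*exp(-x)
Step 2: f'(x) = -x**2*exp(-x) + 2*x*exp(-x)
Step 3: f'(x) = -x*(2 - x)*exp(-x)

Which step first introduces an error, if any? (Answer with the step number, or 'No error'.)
Step 3

Step 3 is incorrect due to a sign flip.
The step shows: -x*(2 - x)*exp(-x)
The correct value should be: x*(2 - x)*exp(-x)

Explanation: The sign of the whole expression was flipped: the term x*(2 - x)*exp(-x) was incorrectly written as -x*(2 - x)*exp(-x)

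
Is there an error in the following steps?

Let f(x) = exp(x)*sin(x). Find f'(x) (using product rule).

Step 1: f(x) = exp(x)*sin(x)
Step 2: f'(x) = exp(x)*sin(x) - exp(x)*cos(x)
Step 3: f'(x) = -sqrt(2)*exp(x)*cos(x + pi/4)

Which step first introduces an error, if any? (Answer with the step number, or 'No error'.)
Step 2

Step 2 is incorrect due to a sign flip.
The step shows: exp(x)*sin(x) - exp(x)*cos(x)
The correct value should be: exp(x)*sin(x) + exp(x)*cos(x)

Explanation: The sign of one term was flipped: the term exp(x)*cos(x) was incorrectly written as -exp(x)*cos(x)
The later steps are derived from this incorrect expression, so the error originates in Step 2.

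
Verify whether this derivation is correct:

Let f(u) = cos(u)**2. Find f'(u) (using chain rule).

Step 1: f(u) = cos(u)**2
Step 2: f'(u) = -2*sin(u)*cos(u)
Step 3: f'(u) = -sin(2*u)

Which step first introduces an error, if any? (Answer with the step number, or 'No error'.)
No error

All steps in this derivation are correct.
The final answer f'(u) = -sin(2*u) is valid.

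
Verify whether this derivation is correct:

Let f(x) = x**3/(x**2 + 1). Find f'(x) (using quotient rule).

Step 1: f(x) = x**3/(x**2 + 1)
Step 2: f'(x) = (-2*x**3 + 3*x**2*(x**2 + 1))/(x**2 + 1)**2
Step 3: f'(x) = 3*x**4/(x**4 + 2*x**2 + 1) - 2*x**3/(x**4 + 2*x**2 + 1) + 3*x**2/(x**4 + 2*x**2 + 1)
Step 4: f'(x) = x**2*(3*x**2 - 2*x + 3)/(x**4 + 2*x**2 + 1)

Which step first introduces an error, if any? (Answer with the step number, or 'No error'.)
Step 2

Step 2 is incorrect due to a wrong exponent.
The step shows: (-2*x**3 + 3*x**2*(x**2 + 1))/(x**2 + 1)**2
The correct value should be: (-2*x**4 + 3*x**2*(x**2 + 1))/(x**2 + 1)**2

Explanation: The exponent 4 on x was incorrectly written as 3: the term (-2*x**4 + 3*x**2*(x**2 + 1))/(x**2 + 1)**2 was incorrectly written as (-2*x**3 + 3*x**2*(x**2 + 1))/(x**2 + 1)**2
The later steps are derived from this incorrect expression, so the error originates in Step 2.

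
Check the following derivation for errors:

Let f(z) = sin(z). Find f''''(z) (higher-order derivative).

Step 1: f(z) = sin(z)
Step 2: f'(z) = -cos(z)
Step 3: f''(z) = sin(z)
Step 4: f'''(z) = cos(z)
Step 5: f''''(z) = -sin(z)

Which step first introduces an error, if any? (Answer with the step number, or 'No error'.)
Step 2

Step 2 is incorrect due to a sign flip.
The step shows: -cos(z)
The correct value should be: cos(z)

Explanation: The sign of the whole expression was flipped: the term cos(z) was incorrectly written as -cos(z)
The later steps are derived from this incorrect expression, so the error originates in Step 2.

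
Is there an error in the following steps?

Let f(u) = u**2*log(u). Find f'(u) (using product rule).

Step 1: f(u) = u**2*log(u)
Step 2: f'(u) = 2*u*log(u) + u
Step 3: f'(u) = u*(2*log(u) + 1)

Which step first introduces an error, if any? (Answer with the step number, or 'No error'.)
No error

All steps in this derivation are correct.
The final answer f'(u) = u*(2*log(u) + 1) is valid.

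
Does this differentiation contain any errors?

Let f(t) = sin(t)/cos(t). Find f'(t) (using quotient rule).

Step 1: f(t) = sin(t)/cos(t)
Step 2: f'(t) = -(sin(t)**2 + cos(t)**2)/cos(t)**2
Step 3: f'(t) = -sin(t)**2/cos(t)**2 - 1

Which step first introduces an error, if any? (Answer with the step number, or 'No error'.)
Step 2

Step 2 is incorrect due to a sign flip.
The step shows: -(sin(t)**2 + cos(t)**2)/cos(t)**2
The correct value should be: (sin(t)**2 + cos(t)**2)/cos(t)**2

Explanation: The sign of the whole expression was flipped: the term (sin(t)**2 + cos(t)**2)/cos(t)**2 was incorrectly written as -(sin(t)**2 + cos(t)**2)/cos(t)**2
The later steps are derived from this incorrect expression, so the error originates in Step 2.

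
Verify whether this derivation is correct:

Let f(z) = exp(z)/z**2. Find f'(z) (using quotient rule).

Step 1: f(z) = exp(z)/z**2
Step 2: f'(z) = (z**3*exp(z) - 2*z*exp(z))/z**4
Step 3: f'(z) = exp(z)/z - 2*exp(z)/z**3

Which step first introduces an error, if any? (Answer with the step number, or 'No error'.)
Step 2

Step 2 is incorrect due to a wrong exponent.
The step shows: (z**3*exp(z) - 2*z*exp(z))/z**4
The correct value should be: (z**2*exp(z) - 2*z*exp(z))/z**4

Explanation: The exponent 2 on z was incorrectly written as 3: the term (z**2*exp(z) - 2*z*exp(z))/z**4 was incorrectly written as (z**3*exp(z) - 2*z*exp(z))/z**4
The later steps are derived from this incorrect expression, so the error originates in Step 2.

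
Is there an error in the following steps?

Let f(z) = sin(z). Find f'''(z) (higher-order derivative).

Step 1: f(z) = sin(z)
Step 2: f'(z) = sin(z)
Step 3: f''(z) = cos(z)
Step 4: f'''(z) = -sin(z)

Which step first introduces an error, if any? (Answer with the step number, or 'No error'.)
Step 2

Step 2 is incorrect due to a wrong trig function.
The step shows: sin(z)
The correct value should be: cos(z)

Explanation: cos(z) was incorrectly written as sin(z): the term cos(z) was incorrectly written as sin(z)
The later steps are derived from this incorrect expression, so the error originates in Step 2.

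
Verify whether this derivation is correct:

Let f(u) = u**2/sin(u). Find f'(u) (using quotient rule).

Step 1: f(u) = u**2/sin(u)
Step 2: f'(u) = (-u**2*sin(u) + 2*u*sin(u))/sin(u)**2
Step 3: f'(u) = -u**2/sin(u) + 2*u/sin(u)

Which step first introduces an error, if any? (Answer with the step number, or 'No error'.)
Step 2

Step 2 is incorrect due to a wrong trig function.
The step shows: (-u**2*sin(u) + 2*u*sin(u))/sin(u)**2
The correct value should be: (-u**2*cos(u) + 2*u*sin(u))/sin(u)**2

Explanation: cos(u) was incorrectly written as sin(u): the term (-u**2*cos(u) + 2*u*sin(u))/sin(u)**2 was incorrectly written as (-u**2*sin(u) + 2*u*sin(u))/sin(u)**2
The later steps are derived from this incorrect expression, so the error originates in Step 2.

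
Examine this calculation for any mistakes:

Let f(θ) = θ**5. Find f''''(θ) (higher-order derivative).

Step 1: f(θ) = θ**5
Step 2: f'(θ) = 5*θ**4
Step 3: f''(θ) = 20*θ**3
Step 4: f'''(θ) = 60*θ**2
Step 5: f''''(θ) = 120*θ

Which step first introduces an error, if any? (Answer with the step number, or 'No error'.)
No error

All steps in this derivation are correct.
The final answer f''''(θ) = 120*θ is valid.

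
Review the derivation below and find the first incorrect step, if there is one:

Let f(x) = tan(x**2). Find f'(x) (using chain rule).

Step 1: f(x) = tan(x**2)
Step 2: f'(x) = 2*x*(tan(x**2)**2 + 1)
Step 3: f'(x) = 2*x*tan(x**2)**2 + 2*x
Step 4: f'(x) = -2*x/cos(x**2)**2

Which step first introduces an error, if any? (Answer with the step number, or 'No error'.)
Step 4

Step 4 is incorrect due to a sign flip.
The step shows: -2*x/cos(x**2)**2
The correct value should be: 2*x/cos(x**2)**2

Explanation: The sign of the whole expression was flipped: the term 2*x/cos(x**2)**2 was incorrectly written as -2*x/cos(x**2)**2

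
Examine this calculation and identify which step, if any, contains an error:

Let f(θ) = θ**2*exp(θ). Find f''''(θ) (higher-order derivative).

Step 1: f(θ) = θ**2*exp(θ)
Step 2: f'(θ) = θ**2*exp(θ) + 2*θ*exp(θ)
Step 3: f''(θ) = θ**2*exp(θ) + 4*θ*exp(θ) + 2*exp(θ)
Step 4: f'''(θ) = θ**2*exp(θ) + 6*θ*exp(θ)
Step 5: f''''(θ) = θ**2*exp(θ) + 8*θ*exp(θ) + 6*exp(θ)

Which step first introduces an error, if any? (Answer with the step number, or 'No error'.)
Step 4

Step 4 is incorrect due to a dropped term.
The step shows: θ**2*exp(θ) + 6*θ*exp(θ)
The correct value should be: θ**2*exp(θ) + 6*θ*exp(θ) + 6*exp(θ)

Explanation: A term was dropped: the term 6*exp(θ) was incorrectly omitted
The later steps are derived from this incorrect expression, so the error originates in Step 4.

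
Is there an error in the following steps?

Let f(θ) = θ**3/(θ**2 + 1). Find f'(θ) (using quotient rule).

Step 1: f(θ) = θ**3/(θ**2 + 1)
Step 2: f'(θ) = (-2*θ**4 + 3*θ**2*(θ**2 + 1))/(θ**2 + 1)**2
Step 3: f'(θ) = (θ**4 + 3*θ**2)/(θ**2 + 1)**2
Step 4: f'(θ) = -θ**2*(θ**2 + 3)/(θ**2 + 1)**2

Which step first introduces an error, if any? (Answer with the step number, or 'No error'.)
Step 4

Step 4 is incorrect due to a sign flip.
The step shows: -θ**2*(θ**2 + 3)/(θ**2 + 1)**2
The correct value should be: θ**2*(θ**2 + 3)/(θ**2 + 1)**2

Explanation: The sign of the whole expression was flipped: the term θ**2*(θ**2 + 3)/(θ**2 + 1)**2 was incorrectly written as -θ**2*(θ**2 + 3)/(θ**2 + 1)**2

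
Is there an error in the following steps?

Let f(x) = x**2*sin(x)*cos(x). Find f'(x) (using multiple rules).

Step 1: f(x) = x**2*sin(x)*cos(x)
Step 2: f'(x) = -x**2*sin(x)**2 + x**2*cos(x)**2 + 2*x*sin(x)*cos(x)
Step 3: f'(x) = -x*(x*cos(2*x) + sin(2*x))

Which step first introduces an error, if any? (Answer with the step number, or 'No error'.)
Step 3

Step 3 is incorrect due to a sign flip.
The step shows: -x*(x*cos(2*x) + sin(2*x))
The correct value should be: x*(x*cos(2*x) + sin(2*x))

Explanation: The sign of the whole expression was flipped: the term x*(x*cos(2*x) + sin(2*x)) was incorrectly written as -x*(x*cos(2*x) + sin(2*x))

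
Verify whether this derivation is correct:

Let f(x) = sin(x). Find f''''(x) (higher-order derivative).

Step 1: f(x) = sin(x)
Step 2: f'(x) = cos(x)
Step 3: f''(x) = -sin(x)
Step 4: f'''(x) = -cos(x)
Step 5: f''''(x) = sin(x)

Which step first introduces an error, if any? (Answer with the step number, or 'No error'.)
No error

All steps in this derivation are correct.
The final answer f''''(x) = sin(x) is valid.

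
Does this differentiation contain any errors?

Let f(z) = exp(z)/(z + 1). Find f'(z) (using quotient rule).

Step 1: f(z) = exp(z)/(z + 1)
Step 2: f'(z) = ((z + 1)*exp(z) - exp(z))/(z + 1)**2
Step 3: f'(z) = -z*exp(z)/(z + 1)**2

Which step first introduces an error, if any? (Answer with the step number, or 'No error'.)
Step 3

Step 3 is incorrect due to a sign flip.
The step shows: -z*exp(z)/(z + 1)**2
The correct value should be: z*exp(z)/(z + 1)**2

Explanation: The sign of the whole expression was flipped: the term z*exp(z)/(z + 1)**2 was incorrectly written as -z*exp(z)/(z + 1)**2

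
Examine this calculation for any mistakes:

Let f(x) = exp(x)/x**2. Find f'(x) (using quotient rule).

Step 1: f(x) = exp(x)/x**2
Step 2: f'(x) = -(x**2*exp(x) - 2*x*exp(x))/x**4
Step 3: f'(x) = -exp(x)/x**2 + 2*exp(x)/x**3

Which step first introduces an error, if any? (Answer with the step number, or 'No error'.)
Step 2

Step 2 is incorrect due to a sign flip.
The step shows: -(x**2*exp(x) - 2*x*exp(x))/x**4
The correct value should be: (x**2*exp(x) - 2*x*exp(x))/x**4

Explanation: The sign of the whole expression was flipped: the term (x**2*exp(x) - 2*x*exp(x))/x**4 was incorrectly written as -(x**2*exp(x) - 2*x*exp(x))/x**4
The later steps are derived from this incorrect expression, so the error originates in Step 2.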